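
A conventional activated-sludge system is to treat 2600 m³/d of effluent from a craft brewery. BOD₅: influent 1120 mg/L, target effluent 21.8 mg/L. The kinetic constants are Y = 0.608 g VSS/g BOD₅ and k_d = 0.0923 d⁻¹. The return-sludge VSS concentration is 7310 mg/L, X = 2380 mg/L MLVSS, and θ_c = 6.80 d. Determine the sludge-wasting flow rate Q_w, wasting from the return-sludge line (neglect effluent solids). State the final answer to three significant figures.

Q_w ≈ 146 m³/d

Steady-state biomass mass balance: V·X·(1 + k_d·θ_c) = Y·Q·(S₀ − S)·θ_c, so V = 0.608 × 2600 × (1120 − 21.8) × 6.80 / [2380 × (1 + 0.0923 × 6.80)] = 1.18×10^7 / 3874 = 3047 m³.
θ_c = V·X/(Q_w·X_r) when wasting from the recycle, so Q_w = V·X/(θ_c·X_r) = 3047 × 2380 / (6.80 × 7310) = 145.9 m³/d.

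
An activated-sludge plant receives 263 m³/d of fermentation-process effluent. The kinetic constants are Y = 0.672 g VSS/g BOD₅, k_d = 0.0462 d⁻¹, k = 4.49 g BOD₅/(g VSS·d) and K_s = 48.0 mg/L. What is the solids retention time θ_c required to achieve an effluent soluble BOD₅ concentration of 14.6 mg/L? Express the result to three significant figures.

From 1/θ_c = Y·k·S/(K_s + S) − k_d: Y·k·S/(K_s+S) = 0.672 × 4.49 × 14.6 / (48.0 + 14.6) = 0.7037 d⁻¹.
Then 1/θ_c = μ − k_d = 0.7037 − 0.0462 = 0.6575 d⁻¹, giving θ_c = 1.521 d.

θ_c ≈ 1.52 d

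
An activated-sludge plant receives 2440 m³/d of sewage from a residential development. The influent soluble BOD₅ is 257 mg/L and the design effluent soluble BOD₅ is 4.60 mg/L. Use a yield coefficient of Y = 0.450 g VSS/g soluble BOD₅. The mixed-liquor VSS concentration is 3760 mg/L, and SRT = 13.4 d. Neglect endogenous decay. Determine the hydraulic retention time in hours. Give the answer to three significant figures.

τ ≈ 9.71 h

With k_d = 0 the design equation reduces to V = Y Q (S₀−S) θ_c / X = 0.450 × 2440 × (257 − 4.60) × 13.4 / 3760 = 987.7 m³.
Hydraulic retention time τ = V/Q = 987.7 / 2440 = 0.4048 d = 9.715 h.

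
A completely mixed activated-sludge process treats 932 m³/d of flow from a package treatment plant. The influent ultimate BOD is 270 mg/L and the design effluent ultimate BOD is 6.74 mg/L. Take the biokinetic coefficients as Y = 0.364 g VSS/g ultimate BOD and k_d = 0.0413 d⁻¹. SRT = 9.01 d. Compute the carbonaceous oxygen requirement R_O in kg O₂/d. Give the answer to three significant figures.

R_O ≈ 153 kg O₂/d

The observed yield is Y_obs = Y/(1 + k_d·θ_c) = 0.364 / (1 + 0.0413 × 9.01) = 0.364 / 1.372 = 0.2653 g VSS per g ultimate BOD removed.
Q·(S₀ − S) = 932 × (270 − 6.74) × 10⁻³ = 245.4 kg/d removed.
Biomass synthesised: P_X = Y_obs × 245.4 = 65.09 kg VSS/d.
Carbonaceous O₂ demand = substrate oxidised − cell-mass equivalent = 245.4 − 1.42 × 65.09 = 152.9 kg O₂/d.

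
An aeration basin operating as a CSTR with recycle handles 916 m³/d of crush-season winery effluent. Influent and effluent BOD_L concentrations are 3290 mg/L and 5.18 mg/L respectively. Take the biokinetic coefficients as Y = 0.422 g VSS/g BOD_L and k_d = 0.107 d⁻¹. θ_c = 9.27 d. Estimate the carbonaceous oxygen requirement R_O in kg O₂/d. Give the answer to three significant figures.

R_O ≈ 2100 kg O₂/d

Y_obs = Y / (1 + k_d θ_c) = 0.422 / (1 + 0.107 × 9.27) = 0.422 / 1.992 = 0.2119.
ΔS = 3290 − 5.18 = 3285 mg/L, so the substrate removal rate is 916 × 3285/1000 = 3009 kg BOD_L/d.
Biomass synthesised: P_X = Y_obs × 3009 = 637.5 kg VSS/d.
Carbonaceous O₂ demand = substrate oxidised − cell-mass equivalent = 3009 − 1.42 × 637.5 = 2104 kg O₂/d.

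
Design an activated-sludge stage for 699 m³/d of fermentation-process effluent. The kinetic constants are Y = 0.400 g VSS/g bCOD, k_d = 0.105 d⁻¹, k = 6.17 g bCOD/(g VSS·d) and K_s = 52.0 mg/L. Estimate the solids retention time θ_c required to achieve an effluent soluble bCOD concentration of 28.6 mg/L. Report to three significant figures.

From 1/θ_c = Y·k·S/(K_s + S) − k_d: Y·k·S/(K_s+S) = 0.400 × 6.17 × 28.6 / (52.0 + 28.6) = 0.8757 d⁻¹.
θ_c = 1/(μ − k_d) = 1/(0.8757 − 0.105) = 1/0.7707 = 1.297 d.

θ_c ≈ 1.30 d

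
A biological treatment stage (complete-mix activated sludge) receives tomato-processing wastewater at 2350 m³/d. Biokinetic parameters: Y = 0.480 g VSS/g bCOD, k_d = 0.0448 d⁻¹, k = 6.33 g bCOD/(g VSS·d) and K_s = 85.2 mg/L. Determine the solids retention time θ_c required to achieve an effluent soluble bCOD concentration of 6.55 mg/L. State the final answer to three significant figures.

θ_c ≈ 5.81 d

At the target effluent, Y k S/(K_s+S) = 0.480×6.33×6.55/91.75 = 0.2169 d⁻¹.
θ_c = 1/(μ − k_d) = 1/(0.2169 − 0.0448) = 1/0.1721 = 5.810 d.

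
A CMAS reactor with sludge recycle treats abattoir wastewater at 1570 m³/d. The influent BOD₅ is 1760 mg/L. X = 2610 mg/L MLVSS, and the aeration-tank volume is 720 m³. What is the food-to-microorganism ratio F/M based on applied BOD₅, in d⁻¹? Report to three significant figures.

F/M = applied load / biomass = Q·S₀/(V·X) = 1570 × 1760 / (720.0 × 2610) = 1.470 d⁻¹.

F/M ≈ 1.47 d⁻¹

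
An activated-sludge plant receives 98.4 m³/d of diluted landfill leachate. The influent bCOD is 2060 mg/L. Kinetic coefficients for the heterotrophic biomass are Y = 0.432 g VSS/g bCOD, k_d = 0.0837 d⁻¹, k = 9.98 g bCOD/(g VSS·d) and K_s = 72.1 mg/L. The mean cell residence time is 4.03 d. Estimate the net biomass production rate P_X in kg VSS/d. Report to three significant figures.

P_X ≈ 65.3 kg VSS/d

From the Monod/SRT balance for a CMAS, S = K_s·(1+k_d θ_c)/[θ_c·(Y k − k_d) − 1] = 72.1 × (1 + 0.0837 × 4.03) / [4.03 × (0.432 × 9.98 − 0.0837) − 1] = 96.42 / 16.04 = 6.012 mg/L.
The observed yield is Y_obs = Y/(1 + k_d·θ_c) = 0.432 / (1 + 0.0837 × 4.03) = 0.432 / 1.337 = 0.3230 g VSS per g bCOD removed.
ΔS = 2060 − 6.01 = 2054 mg/L, so the substrate removal rate is 98.4 × 2054/1000 = 202.1 kg bCOD/d.
P_X = Y_obs · Q(S₀ − S) = 0.3230 × 202.1 = 65.29 kg VSS/d.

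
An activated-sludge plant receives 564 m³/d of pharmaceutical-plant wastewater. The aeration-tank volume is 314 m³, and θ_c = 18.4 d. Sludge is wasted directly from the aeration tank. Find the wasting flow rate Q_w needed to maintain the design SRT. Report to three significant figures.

For wasting at MLVSS concentration, Q_w = V/θ_c = 314.0/18.4 = 17.07 m³/d.

Q_w ≈ 17.1 m³/d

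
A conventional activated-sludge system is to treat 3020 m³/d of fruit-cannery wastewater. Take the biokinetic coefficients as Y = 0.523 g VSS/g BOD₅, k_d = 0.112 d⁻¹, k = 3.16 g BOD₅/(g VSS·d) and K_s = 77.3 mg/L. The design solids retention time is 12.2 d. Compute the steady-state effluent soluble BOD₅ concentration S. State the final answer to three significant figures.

S ≈ 10.3 mg/L

For a completely mixed reactor with recycle the Lawrence–McCarty relation gives S = K_s·(1 + k_d·θ_c) / [θ_c·(Y·k − k_d) − 1] = 77.3 × (1 + 0.112 × 12.2) / [12.2 × (0.523 × 3.16 − 0.112) − 1] = 182.9 / 17.80 = 10.28 mg/L.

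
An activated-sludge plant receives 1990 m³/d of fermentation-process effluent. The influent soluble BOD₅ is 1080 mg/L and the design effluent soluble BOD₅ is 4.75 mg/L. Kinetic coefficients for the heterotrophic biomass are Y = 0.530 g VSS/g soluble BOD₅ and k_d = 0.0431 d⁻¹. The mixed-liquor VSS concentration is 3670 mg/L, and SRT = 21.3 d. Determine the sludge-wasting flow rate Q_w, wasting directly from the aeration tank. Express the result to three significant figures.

Steady-state biomass mass balance: V·X·(1 + k_d·θ_c) = Y·Q·(S₀ − S)·θ_c, so V = 0.530 × 1990 × (1080 − 4.75) × 21.3 / [3670 × (1 + 0.0431 × 21.3)] = 2.42×10^7 / 7039 = 3432 m³.
With mixed-liquor wasting, θ_c = V/Q_w, so Q_w = V/θ_c = 3432/21.3 = 161.1 m³/d.

Q_w ≈ 161 m³/d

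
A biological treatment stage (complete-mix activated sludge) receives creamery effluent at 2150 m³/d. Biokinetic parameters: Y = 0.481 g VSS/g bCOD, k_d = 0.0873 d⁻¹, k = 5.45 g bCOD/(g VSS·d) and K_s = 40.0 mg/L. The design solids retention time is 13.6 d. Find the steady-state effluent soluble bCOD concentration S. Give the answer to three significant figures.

From the Monod/SRT balance for a CMAS, S = K_s·(1+k_d θ_c)/[θ_c·(Y k − k_d) − 1] = 40.0 × (1 + 0.0873 × 13.6) / [13.6 × (0.481 × 5.45 − 0.0873) − 1] = 87.49 / 33.46 = 2.614 mg/L.

S ≈ 2.61 mg/L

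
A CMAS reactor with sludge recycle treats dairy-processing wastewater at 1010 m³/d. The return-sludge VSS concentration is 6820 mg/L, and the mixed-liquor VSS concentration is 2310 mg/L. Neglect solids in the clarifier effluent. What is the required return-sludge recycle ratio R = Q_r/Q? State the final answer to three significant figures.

R ≈ 0.512

Solids balance on the clarifier gives (1+R)X = R·X_r, so R = X/(X_r − X) = 2310 / (6820 − 2310) = 0.5122.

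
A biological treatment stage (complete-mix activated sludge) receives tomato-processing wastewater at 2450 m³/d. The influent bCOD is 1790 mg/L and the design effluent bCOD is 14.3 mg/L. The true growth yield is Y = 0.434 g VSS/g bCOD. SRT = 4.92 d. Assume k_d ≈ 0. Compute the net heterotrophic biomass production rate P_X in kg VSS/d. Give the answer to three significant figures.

With endogenous decay neglected, the observed yield equals the true yield: Y_obs = Y = 0.434 g VSS/g bCOD.
Mass of bCOD removed per day: Q(S₀ − S) = 2450 × 1776 g/m³ = 4350 kg/d.
Biomass produced: P_X = Y_obs·Q·ΔS = 0.4340 × 4350 ≈ 1888 kg VSS/d.

P_X ≈ 1890 kg VSS/d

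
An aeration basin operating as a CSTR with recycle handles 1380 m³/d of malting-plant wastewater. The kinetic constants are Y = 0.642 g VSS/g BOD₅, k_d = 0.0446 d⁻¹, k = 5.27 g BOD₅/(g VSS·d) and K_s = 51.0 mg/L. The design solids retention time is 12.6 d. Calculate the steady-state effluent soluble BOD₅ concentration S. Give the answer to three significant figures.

From the Monod/SRT balance for a CMAS, S = K_s·(1+k_d θ_c)/[θ_c·(Y k − k_d) − 1] = 51.0 × (1 + 0.0446 × 12.6) / [12.6 × (0.642 × 5.27 − 0.0446) − 1] = 79.66 / 41.07 = 1.940 mg/L.

S ≈ 1.94 mg/L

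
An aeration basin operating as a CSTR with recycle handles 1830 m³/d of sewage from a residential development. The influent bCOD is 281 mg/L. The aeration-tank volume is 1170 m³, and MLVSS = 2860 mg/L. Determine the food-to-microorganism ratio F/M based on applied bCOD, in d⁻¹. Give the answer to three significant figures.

F/M ≈ 0.154 d⁻¹

F/M = applied load / biomass = Q·S₀/(V·X) = 1830 × 281 / (1170 × 2860) = 0.1537 d⁻¹.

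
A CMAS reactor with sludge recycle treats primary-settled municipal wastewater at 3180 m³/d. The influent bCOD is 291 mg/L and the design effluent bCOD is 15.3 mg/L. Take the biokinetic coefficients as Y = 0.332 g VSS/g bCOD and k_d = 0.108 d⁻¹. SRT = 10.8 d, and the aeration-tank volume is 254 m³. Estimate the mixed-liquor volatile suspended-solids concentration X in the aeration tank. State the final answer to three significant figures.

X ≈ 5710 mg/L

X = Y·Q·ΔS·θ_c / [V·(1 + k_d θ_c)] = 0.332 × 3180 × (291 − 15.3) × 10.8 / [254 × (1 + 0.108 × 10.8)] = 5713 mg/L.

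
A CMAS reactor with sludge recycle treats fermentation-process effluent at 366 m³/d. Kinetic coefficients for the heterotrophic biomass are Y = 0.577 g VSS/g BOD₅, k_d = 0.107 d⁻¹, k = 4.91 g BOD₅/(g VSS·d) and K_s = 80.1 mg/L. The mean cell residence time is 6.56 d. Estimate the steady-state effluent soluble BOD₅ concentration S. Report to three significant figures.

S ≈ 8.07 mg/L

From the Monod/SRT balance for a CMAS, S = K_s·(1+k_d θ_c)/[θ_c·(Y k − k_d) − 1] = 80.1 × (1 + 0.107 × 6.56) / [6.56 × (0.577 × 4.91 − 0.107) − 1] = 136.3 / 16.88 = 8.075 mg/L.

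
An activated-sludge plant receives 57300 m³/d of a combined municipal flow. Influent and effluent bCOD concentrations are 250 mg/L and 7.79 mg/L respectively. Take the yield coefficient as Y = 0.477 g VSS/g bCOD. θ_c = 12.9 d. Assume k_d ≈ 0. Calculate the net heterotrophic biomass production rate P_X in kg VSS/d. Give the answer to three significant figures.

P_X ≈ 6620 kg VSS/d

With endogenous decay neglected, the observed yield equals the true yield: Y_obs = Y = 0.477 g VSS/g bCOD.
Q·(S₀ − S) = 57300 × (250 − 7.79) × 10⁻³ = 13879 kg/d removed.
So the net sludge growth is P_X = 0.4770 × 13879 = 6620 kg VSS/d.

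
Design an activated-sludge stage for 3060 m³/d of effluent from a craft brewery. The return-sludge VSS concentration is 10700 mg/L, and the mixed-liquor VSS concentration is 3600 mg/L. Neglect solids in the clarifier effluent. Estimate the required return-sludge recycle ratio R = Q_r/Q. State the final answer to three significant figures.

Solids balance on the clarifier gives (1+R)X = R·X_r, so R = X/(X_r − X) = 3600 / (10700 − 3600) = 0.5070.

R ≈ 0.507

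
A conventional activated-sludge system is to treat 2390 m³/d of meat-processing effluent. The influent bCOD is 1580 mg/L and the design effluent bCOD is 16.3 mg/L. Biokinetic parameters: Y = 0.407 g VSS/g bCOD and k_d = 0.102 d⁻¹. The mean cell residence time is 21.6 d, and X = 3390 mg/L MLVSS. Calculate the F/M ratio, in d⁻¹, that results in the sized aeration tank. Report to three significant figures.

Rearranging the biomass balance for a CMAS with decay, V = Y·Q·ΔS·θ_c / [X·(1+k_d θ_c)] = 0.407 × 2390 × (1580 − 16.3) × 21.6 / [3390 × (1 + 0.102 × 21.6)] = 3.29×10^7 / 10859 = 3026 m³.
Food-to-microorganism ratio F/M = Q S₀ / (V X) = 2390 × 1580 / (3026 × 3390) = 0.3682 d⁻¹.

F/M ≈ 0.368 d⁻¹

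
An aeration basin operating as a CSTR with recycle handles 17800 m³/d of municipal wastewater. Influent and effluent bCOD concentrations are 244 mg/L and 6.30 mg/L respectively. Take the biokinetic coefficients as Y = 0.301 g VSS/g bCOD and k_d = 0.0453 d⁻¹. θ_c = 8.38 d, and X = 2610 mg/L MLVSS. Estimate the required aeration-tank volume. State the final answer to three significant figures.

Rearranging the biomass balance for a CMAS with decay, V = Y·Q·ΔS·θ_c / [X·(1+k_d θ_c)] = 0.301 × 17800 × (244 − 6.30) × 8.38 / [2610 × (1 + 0.0453 × 8.38)] = 1.07×10^7 / 3601 = 2964 m³.

V ≈ 2960 m³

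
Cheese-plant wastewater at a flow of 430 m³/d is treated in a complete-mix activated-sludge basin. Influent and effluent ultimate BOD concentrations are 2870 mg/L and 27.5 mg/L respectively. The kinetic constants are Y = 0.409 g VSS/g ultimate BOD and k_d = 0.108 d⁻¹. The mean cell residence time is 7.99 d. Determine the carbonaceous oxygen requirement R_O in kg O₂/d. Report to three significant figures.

R_O ≈ 841 kg O₂/d

The observed yield is Y_obs = Y/(1 + k_d·θ_c) = 0.409 / (1 + 0.108 × 7.99) = 0.409 / 1.863 = 0.2195 g VSS per g ultimate BOD removed.
Q·(S₀ − S) = 430 × (2870 − 27.5) × 10⁻³ = 1222 kg/d removed.
Net sludge production P_X = 0.2195 × 1222 = 268.3 kg VSS/d.
R_O = Q·(S₀ − S) − 1.42·P_X = 1222 − 1.42 × 268.3 = 841.2 kg O₂/d.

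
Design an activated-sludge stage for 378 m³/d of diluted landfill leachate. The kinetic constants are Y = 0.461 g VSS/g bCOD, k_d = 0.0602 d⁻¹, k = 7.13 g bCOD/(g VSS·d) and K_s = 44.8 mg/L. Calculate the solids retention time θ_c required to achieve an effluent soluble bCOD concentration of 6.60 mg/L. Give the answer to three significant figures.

At the target effluent, Y k S/(K_s+S) = 0.461×7.13×6.60/51.40 = 0.4221 d⁻¹.
1/θ_c = 0.4221 − 0.0602 = 0.3619 d⁻¹, so θ_c = 2.764 d.

θ_c ≈ 2.76 d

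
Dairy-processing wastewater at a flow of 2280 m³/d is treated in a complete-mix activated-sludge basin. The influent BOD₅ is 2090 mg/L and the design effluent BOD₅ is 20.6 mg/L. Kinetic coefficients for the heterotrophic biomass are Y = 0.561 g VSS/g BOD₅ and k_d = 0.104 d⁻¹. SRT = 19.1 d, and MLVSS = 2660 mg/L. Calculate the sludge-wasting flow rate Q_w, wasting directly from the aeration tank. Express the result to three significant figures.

Steady-state biomass mass balance: V·X·(1 + k_d·θ_c) = Y·Q·(S₀ − S)·θ_c, so V = 0.561 × 2280 × (2090 − 20.6) × 19.1 / [2660 × (1 + 0.104 × 19.1)] = 5.06×10^7 / 7944 = 6364 m³.
For wasting at MLVSS concentration, Q_w = V/θ_c = 6364/19.1 = 333.2 m³/d.

Q_w ≈ 333 m³/d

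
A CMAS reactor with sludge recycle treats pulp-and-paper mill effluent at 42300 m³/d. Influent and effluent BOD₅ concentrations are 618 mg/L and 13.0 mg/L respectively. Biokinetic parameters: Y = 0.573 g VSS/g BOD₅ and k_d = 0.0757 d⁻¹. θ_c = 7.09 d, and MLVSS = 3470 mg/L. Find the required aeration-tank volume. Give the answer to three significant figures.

V ≈ 19500 m³

Steady-state biomass mass balance: V·X·(1 + k_d·θ_c) = Y·Q·(S₀ − S)·θ_c, so V = 0.573 × 42300 × (618 − 13.0) × 7.09 / [3470 × (1 + 0.0757 × 7.09)] = 1.04×10^8 / 5332 = 19497 m³.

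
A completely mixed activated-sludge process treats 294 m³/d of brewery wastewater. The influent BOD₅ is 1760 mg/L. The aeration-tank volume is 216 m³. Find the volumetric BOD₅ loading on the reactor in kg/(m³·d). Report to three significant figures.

L_v = Q S₀ / V = 294 × 1760 × 10⁻³ / 216.0 = 2.396 kg/(m³·d).

L_v ≈ 2.40 kg BOD₅/(m³·d)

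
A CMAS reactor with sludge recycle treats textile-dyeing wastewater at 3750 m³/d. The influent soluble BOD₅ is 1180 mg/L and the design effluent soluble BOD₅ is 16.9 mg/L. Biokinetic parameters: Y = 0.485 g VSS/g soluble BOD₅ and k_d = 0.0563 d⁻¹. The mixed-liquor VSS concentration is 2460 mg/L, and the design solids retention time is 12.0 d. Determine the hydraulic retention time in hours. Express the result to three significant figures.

From the SRT design equation V = Y Q (S₀−S) θ_c / [X (1 + k_d θ_c)] = 0.485 × 3750 × (1180 − 16.9) × 12.0 / [2460 × (1 + 0.0563 × 12.0)] = 2.54×10^7 / 4122 = 6158 m³.
Hydraulic retention time τ = V/Q = 6158 / 3750 = 1.642 d = 39.41 h.

τ ≈ 39.4 h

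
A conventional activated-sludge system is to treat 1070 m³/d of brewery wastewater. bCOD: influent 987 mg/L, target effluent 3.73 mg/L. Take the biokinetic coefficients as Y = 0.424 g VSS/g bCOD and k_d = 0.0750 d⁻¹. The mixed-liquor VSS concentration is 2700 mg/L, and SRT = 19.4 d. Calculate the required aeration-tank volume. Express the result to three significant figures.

V ≈ 1310 m³

From the SRT design equation V = Y Q (S₀−S) θ_c / [X (1 + k_d θ_c)] = 0.424 × 1070 × (987 − 3.73) × 19.4 / [2700 × (1 + 0.0750 × 19.4)] = 8.65×10^6 / 6628 = 1306 m³.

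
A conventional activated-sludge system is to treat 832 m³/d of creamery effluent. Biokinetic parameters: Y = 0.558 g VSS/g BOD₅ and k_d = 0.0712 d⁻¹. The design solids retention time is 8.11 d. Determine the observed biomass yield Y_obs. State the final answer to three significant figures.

Y_obs ≈ 0.354 g VSS/g BOD₅

Correct the yield for decay: Y_obs = Y/(1 + k_d θ_c) = 0.558 / (1 + 0.0712 × 8.11) = 0.558 / 1.577 = 0.3537.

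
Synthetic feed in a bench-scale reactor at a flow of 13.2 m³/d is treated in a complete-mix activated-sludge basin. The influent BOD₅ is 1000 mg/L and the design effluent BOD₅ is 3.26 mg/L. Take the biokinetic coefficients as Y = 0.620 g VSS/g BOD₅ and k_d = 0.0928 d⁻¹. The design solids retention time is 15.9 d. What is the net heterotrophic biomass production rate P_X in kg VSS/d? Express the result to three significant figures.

The observed yield is Y_obs = Y/(1 + k_d·θ_c) = 0.620 / (1 + 0.0928 × 15.9) = 0.620 / 2.476 = 0.2505 g VSS per g BOD₅ removed.
Mass of BOD₅ removed per day: Q(S₀ − S) = 13.2 × 996.7 g/m³ = 13.16 kg/d.
Net biomass production P_X = Y_obs × Q·(S₀ − S) = 0.2505 × 13.16 = 3.295 kg VSS/d.

P_X ≈ 3.30 kg VSS/d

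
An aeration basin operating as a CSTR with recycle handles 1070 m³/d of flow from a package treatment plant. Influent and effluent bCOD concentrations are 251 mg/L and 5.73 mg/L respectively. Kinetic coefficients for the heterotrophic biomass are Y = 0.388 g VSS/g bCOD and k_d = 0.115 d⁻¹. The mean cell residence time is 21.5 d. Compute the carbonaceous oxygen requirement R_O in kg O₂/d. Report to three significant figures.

Observed yield with endogenous decay: Y_obs = Y / (1 + k_d·θ_c) = 0.388 / (1 + 0.115 × 21.5) = 0.388 / 3.473 = 0.1117 g VSS/g bCOD.
Q·(S₀ − S) = 1070 × (251 − 5.73) × 10⁻³ = 262.4 kg/d removed.
P_X = Y_obs·Q·(S₀ − S) = 0.1117 × 262.4 = 29.32 kg VSS/d.
Carbonaceous O₂ demand = substrate oxidised − cell-mass equivalent = 262.4 − 1.42 × 29.32 = 220.8 kg O₂/d.

R_O ≈ 221 kg O₂/d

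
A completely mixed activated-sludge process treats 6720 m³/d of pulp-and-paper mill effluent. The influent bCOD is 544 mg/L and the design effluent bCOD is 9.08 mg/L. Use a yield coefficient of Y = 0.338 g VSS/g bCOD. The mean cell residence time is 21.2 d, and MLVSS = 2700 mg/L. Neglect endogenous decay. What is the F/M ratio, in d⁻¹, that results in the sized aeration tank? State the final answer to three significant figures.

V·X = Y·Q·ΔS·θ_c gives V = 0.338 × 6720 × (544 − 9.08) × 21.2 / 2700 = 9540 m³.
F/M = Q·S₀ / (V·X) = 6720 × 544 / (9540 × 2700) = 0.1419 g bCOD·(g VSS·d)⁻¹.

F/M ≈ 0.142 d⁻¹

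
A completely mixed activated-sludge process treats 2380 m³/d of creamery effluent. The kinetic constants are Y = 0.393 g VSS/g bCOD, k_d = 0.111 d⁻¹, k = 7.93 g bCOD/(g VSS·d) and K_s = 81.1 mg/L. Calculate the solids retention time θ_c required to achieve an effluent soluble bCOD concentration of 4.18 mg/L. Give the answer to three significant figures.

θ_c ≈ 23.9 d

Specific growth rate at S = 4.18 mg/L: μ = YkS/(K_s+S) = 0.393·7.93·4.18/(81.1+4.18) = 0.1528 d⁻¹.
θ_c = 1/(μ − k_d) = 1/(0.1528 − 0.111) = 1/0.04175 = 23.95 d.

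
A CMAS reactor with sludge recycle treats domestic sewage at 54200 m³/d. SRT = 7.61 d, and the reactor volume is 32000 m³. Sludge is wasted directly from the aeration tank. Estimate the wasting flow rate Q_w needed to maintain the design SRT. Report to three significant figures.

Q_w ≈ 4200 m³/d

Wasting from the aeration tank: Q_w = V / θ_c = 32000 / 7.61 = 4205 m³/d.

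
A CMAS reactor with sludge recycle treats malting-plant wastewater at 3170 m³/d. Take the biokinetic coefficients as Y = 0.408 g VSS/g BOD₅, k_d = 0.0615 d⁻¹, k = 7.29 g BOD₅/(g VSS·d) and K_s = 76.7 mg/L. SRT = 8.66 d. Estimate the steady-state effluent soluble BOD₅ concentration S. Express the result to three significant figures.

For a completely mixed reactor with recycle the Lawrence–McCarty relation gives S = K_s·(1 + k_d·θ_c) / [θ_c·(Y·k − k_d) − 1] = 76.7 × (1 + 0.0615 × 8.66) / [8.66 × (0.408 × 7.29 − 0.0615) − 1] = 117.5 / 24.23 = 4.852 mg/L.

S ≈ 4.85 mg/L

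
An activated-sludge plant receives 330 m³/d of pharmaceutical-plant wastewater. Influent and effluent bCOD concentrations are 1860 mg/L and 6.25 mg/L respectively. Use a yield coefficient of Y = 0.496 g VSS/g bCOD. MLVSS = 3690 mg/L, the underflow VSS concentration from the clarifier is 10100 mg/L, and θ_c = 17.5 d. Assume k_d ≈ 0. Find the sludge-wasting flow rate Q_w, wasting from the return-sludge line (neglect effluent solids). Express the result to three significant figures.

With k_d = 0 the design equation reduces to V = Y Q (S₀−S) θ_c / X = 0.496 × 330 × (1860 − 6.25) × 17.5 / 3690 = 1439 m³.
Q_w = (V·X)/(θ_c X_r) = 1439 × 3690 / (17.5 × 10100) = 30.04 m³/d.

Q_w ≈ 30.0 m³/d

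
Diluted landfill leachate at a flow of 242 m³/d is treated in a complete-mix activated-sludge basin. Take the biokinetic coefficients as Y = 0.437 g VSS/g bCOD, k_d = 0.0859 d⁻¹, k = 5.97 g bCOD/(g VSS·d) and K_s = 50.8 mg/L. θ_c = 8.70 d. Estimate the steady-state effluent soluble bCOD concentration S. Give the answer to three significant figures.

From the Monod/SRT balance for a CMAS, S = K_s·(1+k_d θ_c)/[θ_c·(Y k − k_d) − 1] = 50.8 × (1 + 0.0859 × 8.70) / [8.70 × (0.437 × 5.97 − 0.0859) − 1] = 88.76 / 20.95 = 4.237 mg/L.

S ≈ 4.24 mg/L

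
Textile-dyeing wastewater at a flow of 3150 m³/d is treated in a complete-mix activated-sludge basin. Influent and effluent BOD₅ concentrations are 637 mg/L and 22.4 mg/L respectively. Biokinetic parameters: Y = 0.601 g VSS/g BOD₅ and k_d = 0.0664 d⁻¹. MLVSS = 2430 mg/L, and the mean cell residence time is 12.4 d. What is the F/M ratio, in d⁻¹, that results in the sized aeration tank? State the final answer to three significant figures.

From the SRT design equation V = Y Q (S₀−S) θ_c / [X (1 + k_d θ_c)] = 0.601 × 3150 × (637 − 22.4) × 12.4 / [2430 × (1 + 0.0664 × 12.4)] = 1.44×10^7 / 4431 = 3256 m³.
F/M = applied load / biomass = Q·S₀/(V·X) = 3150 × 637 / (3256 × 2430) = 0.2536 d⁻¹.

F/M ≈ 0.254 d⁻¹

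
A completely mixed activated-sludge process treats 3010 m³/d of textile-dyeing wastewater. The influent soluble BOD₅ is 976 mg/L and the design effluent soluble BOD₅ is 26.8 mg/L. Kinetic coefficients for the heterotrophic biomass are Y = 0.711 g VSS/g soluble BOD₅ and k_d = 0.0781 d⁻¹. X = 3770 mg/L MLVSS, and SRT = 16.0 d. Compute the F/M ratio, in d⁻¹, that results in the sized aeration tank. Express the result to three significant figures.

F/M ≈ 0.203 d⁻¹

Rearranging the biomass balance for a CMAS with decay, V = Y·Q·ΔS·θ_c / [X·(1+k_d θ_c)] = 0.711 × 3010 × (976 − 26.8) × 16.0 / [3770 × (1 + 0.0781 × 16.0)] = 3.25×10^7 / 8481 = 3832 m³.
F/M = applied load / biomass = Q·S₀/(V·X) = 3010 × 976 / (3832 × 3770) = 0.2033 d⁻¹.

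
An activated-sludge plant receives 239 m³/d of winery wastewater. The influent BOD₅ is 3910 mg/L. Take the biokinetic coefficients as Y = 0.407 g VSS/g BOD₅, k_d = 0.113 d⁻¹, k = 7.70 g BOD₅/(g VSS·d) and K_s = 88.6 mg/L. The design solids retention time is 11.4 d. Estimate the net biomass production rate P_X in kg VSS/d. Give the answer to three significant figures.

P_X ≈ 166 kg VSS/d

From the Monod/SRT balance for a CMAS, S = K_s·(1+k_d θ_c)/[θ_c·(Y k − k_d) − 1] = 88.6 × (1 + 0.113 × 11.4) / [11.4 × (0.407 × 7.70 − 0.113) − 1] = 202.7 / 33.44 = 6.063 mg/L.
Correct the yield for decay: Y_obs = Y/(1 + k_d θ_c) = 0.407 / (1 + 0.113 × 11.4) = 0.407 / 2.288 = 0.1779.
Mass of BOD₅ removed per day: Q(S₀ − S) = 239 × 3904 g/m³ = 933.0 kg/d.
Net biomass production P_X = Y_obs × Q·(S₀ − S) = 0.1779 × 933.0 = 166.0 kg VSS/d.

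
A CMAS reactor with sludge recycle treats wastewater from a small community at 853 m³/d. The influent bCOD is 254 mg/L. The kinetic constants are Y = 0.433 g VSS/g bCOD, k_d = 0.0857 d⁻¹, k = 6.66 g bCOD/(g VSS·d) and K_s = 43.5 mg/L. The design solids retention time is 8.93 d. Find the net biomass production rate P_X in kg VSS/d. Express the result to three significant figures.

P_X ≈ 52.5 kg VSS/d

For a completely mixed reactor with recycle the Lawrence–McCarty relation gives S = K_s·(1 + k_d·θ_c) / [θ_c·(Y·k − k_d) − 1] = 43.5 × (1 + 0.0857 × 8.93) / [8.93 × (0.433 × 6.66 − 0.0857) − 1] = 76.79 / 23.99 = 3.201 mg/L.
Correct the yield for decay: Y_obs = Y/(1 + k_d θ_c) = 0.433 / (1 + 0.0857 × 8.93) = 0.433 / 1.765 = 0.2453.
Q·(S₀ − S) = 853 × (254 − 3.20) × 10⁻³ = 213.9 kg/d removed.
P_X = Y_obs · Q(S₀ − S) = 0.2453 × 213.9 = 52.47 kg VSS/d.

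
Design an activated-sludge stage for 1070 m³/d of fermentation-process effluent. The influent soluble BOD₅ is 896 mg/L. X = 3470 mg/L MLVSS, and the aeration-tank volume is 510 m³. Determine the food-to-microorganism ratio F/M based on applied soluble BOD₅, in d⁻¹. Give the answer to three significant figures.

F/M ≈ 0.542 d⁻¹

Food-to-microorganism ratio F/M = Q S₀ / (V X) = 1070 × 896 / (510.0 × 3470) = 0.5417 d⁻¹.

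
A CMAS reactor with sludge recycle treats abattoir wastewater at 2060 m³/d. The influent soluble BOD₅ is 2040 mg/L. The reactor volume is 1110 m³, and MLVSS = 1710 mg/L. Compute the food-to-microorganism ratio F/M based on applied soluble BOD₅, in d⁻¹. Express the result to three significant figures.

F/M = applied load / biomass = Q·S₀/(V·X) = 2060 × 2040 / (1110 × 1710) = 2.214 d⁻¹.

F/M ≈ 2.21 d⁻¹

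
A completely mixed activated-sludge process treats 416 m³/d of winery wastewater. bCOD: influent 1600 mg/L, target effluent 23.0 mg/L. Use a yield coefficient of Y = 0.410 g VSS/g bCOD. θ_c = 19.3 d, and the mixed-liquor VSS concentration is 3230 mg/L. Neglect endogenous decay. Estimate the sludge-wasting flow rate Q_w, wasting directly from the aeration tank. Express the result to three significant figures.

With k_d = 0 the design equation reduces to V = Y Q (S₀−S) θ_c / X = 0.410 × 416 × (1600 − 23.0) × 19.3 / 3230 = 1607 m³.
Wasting from the aeration tank: Q_w = V / θ_c = 1607 / 19.3 = 83.27 m³/d.

Q_w ≈ 83.3 m³/d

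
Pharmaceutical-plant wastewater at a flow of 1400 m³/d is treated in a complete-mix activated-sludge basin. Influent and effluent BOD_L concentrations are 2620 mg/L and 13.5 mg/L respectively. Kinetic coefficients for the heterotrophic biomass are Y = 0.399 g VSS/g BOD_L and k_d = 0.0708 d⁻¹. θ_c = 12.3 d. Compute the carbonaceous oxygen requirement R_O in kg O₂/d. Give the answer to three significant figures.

Y_obs = Y / (1 + k_d θ_c) = 0.399 / (1 + 0.0708 × 12.3) = 0.399 / 1.871 = 0.2133.
Substrate removed = Q·(S₀ − S) = 1400 m³/d × (2620 − 13.5) g/m³ = 3.65×10^6 g/d = 3649 kg/d.
Net sludge production P_X = 0.2133 × 3649 = 778.3 kg VSS/d.
Carbonaceous O₂ demand = substrate oxidised − cell-mass equivalent = 3649 − 1.42 × 778.3 = 2544 kg O₂/d.

R_O ≈ 2540 kg O₂/d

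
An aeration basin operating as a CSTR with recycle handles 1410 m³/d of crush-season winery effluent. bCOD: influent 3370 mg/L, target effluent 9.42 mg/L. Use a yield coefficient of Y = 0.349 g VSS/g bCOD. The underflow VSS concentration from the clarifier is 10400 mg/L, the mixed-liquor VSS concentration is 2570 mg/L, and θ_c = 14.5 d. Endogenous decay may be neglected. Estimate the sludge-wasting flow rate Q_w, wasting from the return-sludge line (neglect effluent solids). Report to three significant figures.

Q_w ≈ 159 m³/d

With k_d = 0 the design equation reduces to V = Y Q (S₀−S) θ_c / X = 0.349 × 1410 × (3370 − 9.42) × 14.5 / 2570 = 9330 m³.
Q_w = (V·X)/(θ_c X_r) = 9330 × 2570 / (14.5 × 10400) = 159.0 m³/d.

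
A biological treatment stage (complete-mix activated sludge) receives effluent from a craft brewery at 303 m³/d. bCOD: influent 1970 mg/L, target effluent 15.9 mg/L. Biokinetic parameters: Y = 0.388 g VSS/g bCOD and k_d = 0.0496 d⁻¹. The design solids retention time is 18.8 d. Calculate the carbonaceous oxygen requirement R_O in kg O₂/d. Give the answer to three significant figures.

R_O ≈ 423 kg O₂/d

Correct the yield for decay: Y_obs = Y/(1 + k_d θ_c) = 0.388 / (1 + 0.0496 × 18.8) = 0.388 / 1.932 = 0.2008.
ΔS = 1970 − 15.9 = 1954 mg/L, so the substrate removal rate is 303 × 1954/1000 = 592.1 kg bCOD/d.
Net sludge production P_X = 0.2008 × 592.1 = 118.9 kg VSS/d.
R_O = Q·(S₀ − S) − 1.42·P_X = 592.1 − 1.42 × 118.9 = 423.3 kg O₂/d.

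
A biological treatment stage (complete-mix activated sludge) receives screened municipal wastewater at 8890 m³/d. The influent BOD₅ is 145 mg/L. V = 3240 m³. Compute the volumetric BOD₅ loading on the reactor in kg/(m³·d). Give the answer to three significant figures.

L_v ≈ 0.398 kg BOD₅/(m³·d)

Applied BOD₅ load per unit volume = Q·S₀/V = (8890 × 145/1000)/3240 = 0.3979 kg BOD₅·m⁻³·d⁻¹.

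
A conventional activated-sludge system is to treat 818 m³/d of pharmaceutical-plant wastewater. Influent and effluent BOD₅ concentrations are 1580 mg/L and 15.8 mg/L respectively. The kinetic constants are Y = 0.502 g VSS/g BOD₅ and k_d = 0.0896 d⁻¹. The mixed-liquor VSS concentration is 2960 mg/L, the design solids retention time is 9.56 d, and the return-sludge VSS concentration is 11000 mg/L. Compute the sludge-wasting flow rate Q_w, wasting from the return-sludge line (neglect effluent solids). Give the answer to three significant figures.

Q_w ≈ 31.5 m³/d

Rearranging the biomass balance for a CMAS with decay, V = Y·Q·ΔS·θ_c / [X·(1+k_d θ_c)] = 0.502 × 818 × (1580 − 15.8) × 9.56 / [2960 × (1 + 0.0896 × 9.56)] = 6.14×10^6 / 5495 = 1117 m³.
Q_w = (V·X)/(θ_c X_r) = 1117 × 2960 / (9.56 × 11000) = 31.45 m³/d.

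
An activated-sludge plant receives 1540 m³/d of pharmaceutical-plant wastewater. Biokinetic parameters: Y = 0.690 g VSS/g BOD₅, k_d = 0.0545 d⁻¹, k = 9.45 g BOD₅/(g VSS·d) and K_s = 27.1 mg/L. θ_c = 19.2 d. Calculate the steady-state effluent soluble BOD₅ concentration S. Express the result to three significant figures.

S ≈ 0.450 mg/L

For a completely mixed reactor with recycle the Lawrence–McCarty relation gives S = K_s·(1 + k_d·θ_c) / [θ_c·(Y·k − k_d) − 1] = 27.1 × (1 + 0.0545 × 19.2) / [19.2 × (0.690 × 9.45 − 0.0545) − 1] = 55.46 / 123.1 = 0.4503 mg/L.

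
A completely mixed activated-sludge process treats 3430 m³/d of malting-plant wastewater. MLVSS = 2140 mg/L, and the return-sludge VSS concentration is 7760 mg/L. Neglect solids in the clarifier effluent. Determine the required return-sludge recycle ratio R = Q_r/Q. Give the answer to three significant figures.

R = Q_r/Q = X/(X_r − X) = 2140 / (7760 − 2140) = 0.3808.

R ≈ 0.381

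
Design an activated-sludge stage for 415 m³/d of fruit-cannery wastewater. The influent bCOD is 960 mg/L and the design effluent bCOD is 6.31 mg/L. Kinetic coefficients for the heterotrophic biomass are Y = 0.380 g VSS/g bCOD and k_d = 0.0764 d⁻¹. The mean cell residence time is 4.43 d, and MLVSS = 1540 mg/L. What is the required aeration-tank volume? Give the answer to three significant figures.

V ≈ 323 m³

Rearranging the biomass balance for a CMAS with decay, V = Y·Q·ΔS·θ_c / [X·(1+k_d θ_c)] = 0.380 × 415 × (960 − 6.31) × 4.43 / [1540 × (1 + 0.0764 × 4.43)] = 6.66×10^5 / 2061 = 323.2 m³.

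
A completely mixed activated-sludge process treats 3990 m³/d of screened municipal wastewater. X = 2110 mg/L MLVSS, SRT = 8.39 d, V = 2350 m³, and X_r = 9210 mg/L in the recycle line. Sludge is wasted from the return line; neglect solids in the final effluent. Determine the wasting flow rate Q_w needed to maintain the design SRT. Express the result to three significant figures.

θ_c = V·X/(Q_w·X_r) when wasting from the recycle, so Q_w = V·X/(θ_c·X_r) = 2350 × 2110 / (8.39 × 9210) = 64.17 m³/d.

Q_w ≈ 64.2 m³/d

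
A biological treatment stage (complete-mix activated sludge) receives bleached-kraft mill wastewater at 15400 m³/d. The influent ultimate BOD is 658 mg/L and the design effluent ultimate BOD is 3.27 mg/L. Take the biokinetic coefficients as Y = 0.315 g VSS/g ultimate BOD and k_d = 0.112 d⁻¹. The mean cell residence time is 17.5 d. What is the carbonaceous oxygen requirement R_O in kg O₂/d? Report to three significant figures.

R_O ≈ 8560 kg O₂/d

Observed yield with endogenous decay: Y_obs = Y / (1 + k_d·θ_c) = 0.315 / (1 + 0.112 × 17.5) = 0.315 / 2.960 = 0.1064 g VSS/g ultimate BOD.
Q·(S₀ − S) = 15400 × (658 − 3.27) × 10⁻³ = 10083 kg/d removed.
Biomass synthesised: P_X = Y_obs × 10083 = 1073 kg VSS/d.
R_O = Q·ΔS − 1.42 P_X = 10083 − 1524 = 8559 kg O₂/d.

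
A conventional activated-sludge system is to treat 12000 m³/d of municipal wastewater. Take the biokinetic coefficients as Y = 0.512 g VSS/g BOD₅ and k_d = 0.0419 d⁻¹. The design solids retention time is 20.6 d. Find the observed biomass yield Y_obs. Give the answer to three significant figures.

Y_obs ≈ 0.275 g VSS/g BOD₅

The observed yield is Y_obs = Y/(1 + k_d·θ_c) = 0.512 / (1 + 0.0419 × 20.6) = 0.512 / 1.863 = 0.2748 g VSS per g BOD₅ removed.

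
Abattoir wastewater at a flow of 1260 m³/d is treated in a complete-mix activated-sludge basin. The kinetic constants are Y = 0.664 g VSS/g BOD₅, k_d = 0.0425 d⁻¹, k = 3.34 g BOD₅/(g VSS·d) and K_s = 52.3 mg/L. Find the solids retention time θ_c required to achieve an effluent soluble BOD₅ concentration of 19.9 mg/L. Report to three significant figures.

θ_c ≈ 1.76 d

Specific growth rate at S = 19.9 mg/L: μ = YkS/(K_s+S) = 0.664·3.34·19.9/(52.3+19.9) = 0.6113 d⁻¹.
θ_c = 1/(μ − k_d) = 1/(0.6113 − 0.0425) = 1/0.5688 = 1.758 d.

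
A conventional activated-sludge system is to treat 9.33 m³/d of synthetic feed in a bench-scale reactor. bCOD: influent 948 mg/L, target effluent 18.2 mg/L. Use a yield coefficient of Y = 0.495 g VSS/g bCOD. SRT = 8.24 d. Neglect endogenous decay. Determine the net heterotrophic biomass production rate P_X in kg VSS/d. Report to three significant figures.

P_X ≈ 4.29 kg VSS/d

With endogenous decay neglected, the observed yield equals the true yield: Y_obs = Y = 0.495 g VSS/g bCOD.
Substrate removed = Q·(S₀ − S) = 9.33 m³/d × (948 − 18.2) g/m³ = 8.68×10^3 g/d = 8.675 kg/d.
So the net sludge growth is P_X = 0.4950 × 8.675 = 4.294 kg VSS/d.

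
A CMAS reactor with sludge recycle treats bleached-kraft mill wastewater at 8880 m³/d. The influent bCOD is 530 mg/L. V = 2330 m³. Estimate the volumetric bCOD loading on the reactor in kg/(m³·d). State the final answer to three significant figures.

Applied bCOD load per unit volume = Q·S₀/V = (8880 × 530/1000)/2330 = 2.020 kg bCOD·m⁻³·d⁻¹.

L_v ≈ 2.02 kg bCOD/(m³·d)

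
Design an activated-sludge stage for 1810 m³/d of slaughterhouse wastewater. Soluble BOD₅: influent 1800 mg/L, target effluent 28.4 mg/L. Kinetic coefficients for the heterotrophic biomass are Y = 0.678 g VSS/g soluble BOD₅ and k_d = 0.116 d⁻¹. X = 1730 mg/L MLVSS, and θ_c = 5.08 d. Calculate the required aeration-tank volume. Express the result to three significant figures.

From the SRT design equation V = Y Q (S₀−S) θ_c / [X (1 + k_d θ_c)] = 0.678 × 1810 × (1800 − 28.4) × 5.08 / [1730 × (1 + 0.116 × 5.08)] = 1.1×10^7 / 2749 = 4017 m³.

V ≈ 4020 m³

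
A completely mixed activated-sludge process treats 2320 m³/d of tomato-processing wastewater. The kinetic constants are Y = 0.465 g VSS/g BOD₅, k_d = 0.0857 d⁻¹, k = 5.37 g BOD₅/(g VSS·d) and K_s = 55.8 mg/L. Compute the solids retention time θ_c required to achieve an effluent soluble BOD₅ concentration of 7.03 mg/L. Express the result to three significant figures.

θ_c ≈ 5.16 d

Specific growth rate at S = 7.03 mg/L: μ = YkS/(K_s+S) = 0.465·5.37·7.03/(55.8+7.03) = 0.2794 d⁻¹.
Then 1/θ_c = μ − k_d = 0.2794 − 0.0857 = 0.1937 d⁻¹, giving θ_c = 5.163 d.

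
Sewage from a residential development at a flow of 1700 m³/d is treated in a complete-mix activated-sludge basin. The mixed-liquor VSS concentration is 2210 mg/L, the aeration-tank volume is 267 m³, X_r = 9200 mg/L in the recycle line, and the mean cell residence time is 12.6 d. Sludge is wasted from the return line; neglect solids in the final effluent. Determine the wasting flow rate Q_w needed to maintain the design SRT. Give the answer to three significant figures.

Q_w ≈ 5.09 m³/d

θ_c = V·X/(Q_w·X_r) when wasting from the recycle, so Q_w = V·X/(θ_c·X_r) = 267.0 × 2210 / (12.6 × 9200) = 5.090 m³/d.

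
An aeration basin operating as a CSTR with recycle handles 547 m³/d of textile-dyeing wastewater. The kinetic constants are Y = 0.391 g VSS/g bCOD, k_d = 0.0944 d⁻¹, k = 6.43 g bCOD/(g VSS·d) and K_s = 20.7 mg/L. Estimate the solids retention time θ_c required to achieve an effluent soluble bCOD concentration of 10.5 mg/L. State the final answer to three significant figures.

θ_c ≈ 1.33 d

From 1/θ_c = Y·k·S/(K_s + S) − k_d: Y·k·S/(K_s+S) = 0.391 × 6.43 × 10.5 / (20.7 + 10.5) = 0.8461 d⁻¹.
1/θ_c = 0.8461 − 0.0944 = 0.7517 d⁻¹, so θ_c = 1.330 d.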